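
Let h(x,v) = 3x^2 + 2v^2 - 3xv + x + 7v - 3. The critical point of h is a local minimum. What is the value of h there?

∂h/∂x = 6x - 3v + 1 = 0 and ∂h/∂v = -3x + 4v + 7 = 0, so (x, v) = (-5/3, -3).
The Hessian has h_{xx} = 6, h_{vv} = 4, h_{xv} = -3, giving D = 15 > 0 with h_{xx} > 0, so the point is a local minimum.
h(-5/3, -3) = -43/3.

-43/3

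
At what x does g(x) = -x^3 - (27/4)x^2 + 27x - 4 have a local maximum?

Critical points: g'(x) = -3x^2 - (27/2)x + 27 vanishes at x = -6, 3/2.
Second-derivative test with g''(x) = -6x - 27/2: g''(-6) = 45/2 > 0 ⇒ local minimum; g''(3/2) = -45/2 < 0 ⇒ local maximum.
Thus g has its local maximum at x = 3/2, with value 287/16.

3/2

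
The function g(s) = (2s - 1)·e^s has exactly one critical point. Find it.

By the product rule, g'(s) = (2s + 1)·e^s. Since e^s > 0, the only critical point is s = -1/2.
g''(-1/2) has the same sign as 2 > 0, so this is a local minimum.
g(-1/2) = (-2)·e^(-1/2) ≈ -1.2131.

-1/2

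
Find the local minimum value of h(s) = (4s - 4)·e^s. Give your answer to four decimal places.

-4.0000

Differentiating with the product rule gives h'(s) = (4s)·e^s. Since e^s > 0, the only critical point is s = 0.
h''(0) has the same sign as 4 > 0, so this is a local minimum.
h(0) = (-4)·e^(0) ≈ -4.0000.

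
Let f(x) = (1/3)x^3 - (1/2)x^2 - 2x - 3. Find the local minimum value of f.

-19/3

f'(x) = x^2 - x - 2 = 0 at x = -1, 2.
f''(x) = 2x - 1. f''(-1) = -3 < 0 ⇒ local maximum; f''(2) = 3 > 0 ⇒ local minimum.
Thus f has its local minimum at x = 2, with value -19/3.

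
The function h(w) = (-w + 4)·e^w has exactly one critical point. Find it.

3

Differentiating with the product rule gives h'(w) = (-w + 3)·e^w. Since e^w > 0, the only critical point is w = 3.
h''(3) has the same sign as -1 < 0, so this is a local maximum.
h(3) = (1)·e^(3) ≈ 20.0855.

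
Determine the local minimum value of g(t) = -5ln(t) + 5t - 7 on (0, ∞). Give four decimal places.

-2.0000

g'(t) = -5/t + 5 = 0 gives t = 1.
g''(t) = 5/t², which is positive for t > 0, so this is a local minimum.
g(1) = -5·ln(1) + 5 - 7 ≈ -2.0000.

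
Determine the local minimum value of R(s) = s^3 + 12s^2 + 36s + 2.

-30

R'(s) = 3s^2 + 24s + 36. Setting R'(s) = 0 gives s ∈ {-6, -2}.
Since R''(s) = 6s + 24, we get R''(-6) = -12 < 0 ⇒ local maximum; R''(-2) = 12 > 0 ⇒ local minimum.
Thus R has its local minimum at s = -2, with value -30.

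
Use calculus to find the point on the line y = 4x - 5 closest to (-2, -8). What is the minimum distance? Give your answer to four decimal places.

Minimize D(x)^2 = (x + 2)^2 + (4x + 3)^2.
d/dx[D^2] = 2(x + 2) + 2·4·(4x + 3) = 0 ⇒ x = -14/17.
Then y = -141/17 and the distance is √(25/17) ≈ 1.2127.

1.2127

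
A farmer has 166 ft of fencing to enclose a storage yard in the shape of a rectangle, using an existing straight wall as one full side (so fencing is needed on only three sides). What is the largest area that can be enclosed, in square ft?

Let the sides perpendicular to the wall have length x and the parallel side y, so 2x + y = 166 and the area is A = xy = x(166 − 2x).
A'(x) = 166 − 4x = 0 gives x = 83/2, and A''(x) = −4 < 0 confirms a maximum.
Then y = 166 − 2·83/2 = 83 and A = 6889/2.

6889/2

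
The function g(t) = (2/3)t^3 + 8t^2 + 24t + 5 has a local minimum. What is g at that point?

-49/3

Critical points: g'(t) = 2t^2 + 16t + 24 vanishes at t = -6, -2.
Second-derivative test with g''(t) = 4t + 16: g''(-6) = -8 < 0 ⇒ local maximum; g''(-2) = 8 > 0 ⇒ local minimum.
The local minimum is g(-2) = -49/3.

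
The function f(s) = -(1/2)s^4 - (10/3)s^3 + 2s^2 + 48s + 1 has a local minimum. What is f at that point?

f'(s) = -2s^3 - 10s^2 + 4s + 48. Setting f'(s) = 0 gives s ∈ {-4, -3, 2}.
Second-derivative test with f''(s) = -6s^2 - 20s + 4: f''(-4) = -12 < 0 ⇒ local maximum; f''(-3) = 10 > 0 ⇒ local minimum; f''(2) = -60 < 0 ⇒ local maximum.
The local minimum is f(-3) = -151/2.

-151/2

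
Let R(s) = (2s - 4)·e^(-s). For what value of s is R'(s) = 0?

3

R'(s) = 2·e^(-s) + (2s - 4)·(-1)·e^(-s) = (-2s + 6)·e^(-s). Since e^(-s) > 0, the only critical point is s = 3.
R''(3) has the same sign as -2 < 0, so this is a local maximum.
R(3) = (2)·e^(-3) ≈ 0.0996.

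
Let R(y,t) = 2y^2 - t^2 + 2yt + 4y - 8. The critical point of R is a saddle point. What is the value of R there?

-28/3

∂R/∂y = 4y + 2t + 4 = 0 and ∂R/∂t = 2y - 2t = 0, so (y, t) = (-2/3, -2/3).
The Hessian has R_{yy} = 4, R_{tt} = -2, R_{yt} = 2, giving D = -12 < 0, so the point is a saddle point.
R(-2/3, -2/3) = -28/3.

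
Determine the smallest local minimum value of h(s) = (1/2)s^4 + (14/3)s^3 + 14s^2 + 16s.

h'(s) = 2s^3 + 14s^2 + 28s + 16. Setting h'(s) = 0 gives s ∈ {-4, -2, -1}.
Since h''(s) = 6s^2 + 28s + 28, we get h''(-4) = 12 > 0 ⇒ local minimum; h''(-2) = -4 < 0 ⇒ local maximum; h''(-1) = 6 > 0 ⇒ local minimum.
Thus h has its smallest local minimum at s = -4, with value -32/3.

-32/3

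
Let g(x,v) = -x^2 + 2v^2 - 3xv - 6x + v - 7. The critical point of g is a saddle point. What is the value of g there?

∂g/∂x = -2x - 3v - 6 = 0 and ∂g/∂v = -3x + 4v + 1 = 0, so (x, v) = (-21/17, -20/17).
The Hessian has g_{xx} = -2, g_{vv} = 4, g_{xv} = -3, giving D = -17 < 0, so the point is a saddle point.
g(-21/17, -20/17) = -66/17.

-66/17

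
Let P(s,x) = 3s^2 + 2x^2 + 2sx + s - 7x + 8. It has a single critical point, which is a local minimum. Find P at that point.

-3/20

∂P/∂s = 6s + 2x + 1 = 0 and ∂P/∂x = 2s + 4x - 7 = 0, so (s, x) = (-9/10, 11/5).
The Hessian has P_{ss} = 6, P_{xx} = 4, P_{sx} = 2, giving D = 20 > 0 with P_{ss} > 0, so the point is a local minimum.
P(-9/10, 11/5) = -3/20.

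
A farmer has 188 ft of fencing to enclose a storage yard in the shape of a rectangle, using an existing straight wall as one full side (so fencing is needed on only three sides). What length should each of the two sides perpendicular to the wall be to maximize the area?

Let the sides perpendicular to the wall have length x and the parallel side y, so 2x + y = 188 and the area is A = xy = x(188 − 2x).
A'(x) = 188 − 4x = 0 gives x = 47, and A''(x) = −4 < 0 confirms a maximum.
Then y = 188 − 2·47 = 94 and A = 4418.

47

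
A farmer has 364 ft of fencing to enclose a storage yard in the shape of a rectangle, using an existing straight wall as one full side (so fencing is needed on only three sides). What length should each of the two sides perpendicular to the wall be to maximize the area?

Let the sides perpendicular to the wall have length x and the parallel side y, so 2x + y = 364 and the area is A = xy = x(364 − 2x).
A'(x) = 364 − 4x = 0 gives x = 91, and A''(x) = −4 < 0 confirms a maximum.
Then y = 364 − 2·91 = 182 and A = 16562.

91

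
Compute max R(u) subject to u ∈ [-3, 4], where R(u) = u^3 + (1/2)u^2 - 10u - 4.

28

The derivative is 3u^2 + u - 10, which vanishes at u = -2 and u = 5/3.
Compare values at every candidate in [-3, 4]: R(-3) = 7/2,  R(-2) = 10,  R(5/3) = -791/54,  R(4) = 28.
So the maximum is R(4) = 28.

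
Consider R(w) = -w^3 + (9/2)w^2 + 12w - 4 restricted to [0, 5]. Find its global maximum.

R'(w) = -3w^2 + 9w + 12, whose only zero in [0, 5] is w = 4.
Candidates: R(0) = -4; R(4) = 52; R(5) = 87/2.
Hence the absolute maximum is 52 at w = 4.

52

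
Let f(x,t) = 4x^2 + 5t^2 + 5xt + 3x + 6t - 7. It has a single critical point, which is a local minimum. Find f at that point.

∂f/∂x = 8x + 5t + 3 = 0 and ∂f/∂t = 5x + 10t + 6 = 0, so (x, t) = (0, -3/5).
The Hessian has f_{xx} = 8, f_{tt} = 10, f_{xt} = 5, giving D = 55 > 0 with f_{xx} > 0, so the point is a local minimum.
f(0, -3/5) = -44/5.

-44/5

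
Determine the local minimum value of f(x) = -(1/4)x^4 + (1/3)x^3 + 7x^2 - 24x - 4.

f'(x) = -x^3 + x^2 + 14x - 24 = 0 at x = -4, 2, 3.
f''(x) = -3x^2 + 2x + 14. f''(-4) = -42 < 0 ⇒ local maximum; f''(2) = 6 > 0 ⇒ local minimum; f''(3) = -7 < 0 ⇒ local maximum.
Thus f has its local minimum at x = 2, with value -76/3.

-76/3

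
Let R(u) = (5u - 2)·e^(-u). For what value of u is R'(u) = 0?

By the product rule, R'(u) = (-5u + 7)·e^(-u). Since e^(-u) > 0, the only critical point is u = 7/5.
R''(7/5) has the same sign as -5 < 0, so this is a local maximum.
R(7/5) = (5)·e^(-7/5) ≈ 1.2330.

7/5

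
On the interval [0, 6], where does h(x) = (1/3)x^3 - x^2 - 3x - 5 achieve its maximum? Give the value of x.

6

The derivative is x^2 - 2x - 3, whose only zero in [0, 6] is x = 3.
Candidates: h(0) = -5; h(3) = -14; h(6) = 13.
Hence the absolute maximum is 13 at x = 6.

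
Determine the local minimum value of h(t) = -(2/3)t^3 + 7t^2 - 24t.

-27

h'(t) = -2t^2 + 14t - 24. Setting h'(t) = 0 gives t ∈ {3, 4}.
Since h''(t) = -4t + 14, we get h''(3) = 2 > 0 ⇒ local minimum; h''(4) = -2 < 0 ⇒ local maximum.
Thus h has its local minimum at t = 3, with value -27.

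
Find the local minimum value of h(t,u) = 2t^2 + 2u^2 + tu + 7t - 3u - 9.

∂h/∂t = 4t + u + 7 = 0 and ∂h/∂u = t + 4u - 3 = 0, so (t, u) = (-31/15, 19/15).
The Hessian has h_{tt} = 4, h_{uu} = 4, h_{tu} = 1, giving D = 15 > 0 with h_{tt} > 0, so the point is a local minimum.
h(-31/15, 19/15) = -272/15.

-272/15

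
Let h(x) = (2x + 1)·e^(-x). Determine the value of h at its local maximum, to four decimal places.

h'(x) = 2·e^(-x) + (2x + 1)·(-1)·e^(-x) = (-2x + 1)·e^(-x). Since e^(-x) > 0, the only critical point is x = 1/2.
h''(1/2) has the same sign as -2 < 0, so this is a local maximum.
h(1/2) = (2)·e^(-1/2) ≈ 1.2131.

1.2131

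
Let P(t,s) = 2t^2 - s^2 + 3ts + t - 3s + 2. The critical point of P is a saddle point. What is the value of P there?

∂P/∂t = 4t + 3s + 1 = 0 and ∂P/∂s = 3t - 2s - 3 = 0, so (t, s) = (7/17, -15/17).
The Hessian has P_{tt} = 4, P_{ss} = -2, P_{ts} = 3, giving D = -17 < 0, so the point is a saddle point.
P(7/17, -15/17) = 60/17.

60/17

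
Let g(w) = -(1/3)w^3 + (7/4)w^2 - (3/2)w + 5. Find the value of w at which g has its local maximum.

3

Critical points: g'(w) = -w^2 + (7/2)w - 3/2 vanishes at w = 1/2, 3.
Since g''(w) = -2w + 7/2, we get g''(1/2) = 5/2 > 0 ⇒ local minimum; g''(3) = -5/2 < 0 ⇒ local maximum.
So the local maximum value is g(3) = 29/4.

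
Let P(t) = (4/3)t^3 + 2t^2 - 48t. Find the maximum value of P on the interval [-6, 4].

Differentiating, P'(t) = 4t^2 + 4t - 48; which vanishes at t = -4 and t = 3.
Candidates: P(-6) = 72; P(-4) = 416/3; P(3) = -90; P(4) = -224/3.
Hence the absolute maximum is 416/3 at t = -4.

416/3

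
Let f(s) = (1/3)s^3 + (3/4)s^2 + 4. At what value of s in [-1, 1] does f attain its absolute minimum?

Differentiating, f'(s) = s^2 + (3/2)s; whose only zero in [-1, 1] is s = 0.
Evaluating at the critical points and endpoints: f(-1) = 53/12; f(0) = 4; f(1) = 61/12.
The minimum over the interval is 4, attained at s = 0.

0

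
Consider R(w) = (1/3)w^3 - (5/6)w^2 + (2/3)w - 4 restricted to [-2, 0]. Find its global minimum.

Differentiating, R'(w) = w^2 - (5/3)w + 2/3; which has no zeros in [-2, 0].
Candidates: R(-2) = -34/3; R(0) = -4.
So the minimum is R(-2) = -34/3.

-34/3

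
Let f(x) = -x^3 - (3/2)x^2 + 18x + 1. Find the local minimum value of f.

Critical points: f'(x) = -3x^2 - 3x + 18 vanishes at x = -3, 2.
f''(x) = -6x - 3. f''(-3) = 15 > 0 ⇒ local minimum; f''(2) = -15 < 0 ⇒ local maximum.
Thus f has its local minimum at x = -3, with value -79/2.

-79/2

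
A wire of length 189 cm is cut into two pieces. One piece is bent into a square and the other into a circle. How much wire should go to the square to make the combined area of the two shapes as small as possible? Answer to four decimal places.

105.8587

Let x be the length used for the square. Square side x/4; circle radius (189−x)/(2π).
A(x) = (x/4)² + π·((189−x)/(2π))² = x²/16 + (189−x)²/(4π) for 0 ≤ x ≤ 189. A'(x) = x/8 − (189−x)/(2π) = 0 gives x = 4·189/(π+4) ≈ 105.8587.
A'' = 1/8 + 1/(2π) > 0, so this gives the minimum combined area; x ≈ 105.8587 cm to the square.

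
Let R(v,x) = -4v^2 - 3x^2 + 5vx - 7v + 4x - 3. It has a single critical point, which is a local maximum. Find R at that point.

∂R/∂v = -8v + 5x - 7 = 0 and ∂R/∂x = 5v - 6x + 4 = 0, so (v, x) = (-22/23, -3/23).
The Hessian has R_{vv} = -8, R_{xx} = -6, R_{vx} = 5, giving D = 23 > 0 with R_{vv} < 0, so the point is a local maximum.
R(-22/23, -3/23) = 2/23.

2/23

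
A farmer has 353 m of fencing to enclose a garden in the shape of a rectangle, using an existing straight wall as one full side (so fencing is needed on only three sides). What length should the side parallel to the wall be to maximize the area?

Let the sides perpendicular to the wall have length x and the parallel side y, so 2x + y = 353 and the area is A = xy = x(353 − 2x).
A'(x) = 353 − 4x = 0 gives x = 353/4, and A''(x) = −4 < 0 confirms a maximum.
Then y = 353 − 2·353/4 = 353/2 and A = 124609/8.

353/2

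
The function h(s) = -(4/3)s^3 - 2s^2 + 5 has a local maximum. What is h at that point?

Critical points: h'(s) = -4s^2 - 4s vanishes at s = -1, 0.
Since h''(s) = -8s - 4, we get h''(-1) = 4 > 0 ⇒ local minimum; h''(0) = -4 < 0 ⇒ local maximum.
The local maximum is h(0) = 5.

5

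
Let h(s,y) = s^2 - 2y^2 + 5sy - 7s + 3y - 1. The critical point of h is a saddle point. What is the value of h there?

∂h/∂s = 2s + 5y - 7 = 0 and ∂h/∂y = 5s - 4y + 3 = 0, so (s, y) = (13/33, 41/33).
The Hessian has h_{ss} = 2, h_{yy} = -4, h_{sy} = 5, giving D = -33 < 0, so the point is a saddle point.
h(13/33, 41/33) = -17/33.

-17/33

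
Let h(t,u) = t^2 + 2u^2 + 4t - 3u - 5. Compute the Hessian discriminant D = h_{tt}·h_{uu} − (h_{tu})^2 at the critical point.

8

∂h/∂t = 2t + 4 = 0 and ∂h/∂u = 4u - 3 = 0, so (t, u) = (-2, 3/4).
The Hessian has h_{tt} = 2, h_{uu} = 4, h_{tu} = 0, giving D = 8 > 0 with h_{tt} > 0, so the point is a local minimum.
D = (2)·(4) − (0)^2 = 8.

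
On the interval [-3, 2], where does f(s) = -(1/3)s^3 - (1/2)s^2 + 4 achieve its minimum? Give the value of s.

Differentiating, f'(s) = -s^2 - s; which vanishes at s = -1 and s = 0.
Compare values at every candidate in [-3, 2]: f(-3) = 17/2, f(-1) = 23/6, f(0) = 4, f(2) = -2/3.
The minimum over the interval is -2/3, attained at s = 2.

2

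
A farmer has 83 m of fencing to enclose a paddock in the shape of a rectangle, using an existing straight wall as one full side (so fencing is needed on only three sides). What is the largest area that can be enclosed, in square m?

6889/8

Let the sides perpendicular to the wall have length x and the parallel side y, so 2x + y = 83 and the area is A = xy = x(83 − 2x).
A'(x) = 83 − 4x = 0 gives x = 83/4, and A''(x) = −4 < 0 confirms a maximum.
Then y = 83 − 2·83/4 = 83/2 and A = 6889/8.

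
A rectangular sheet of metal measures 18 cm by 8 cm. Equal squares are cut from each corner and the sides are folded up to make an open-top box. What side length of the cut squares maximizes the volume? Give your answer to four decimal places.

1.7299

With cut size x, the volume is V(x) = x(18 − 2x)(8 − 2x) for 0 < x < 4.
V'(x) = 12x^2 − 104x + 144. Setting V'(x) = 0 gives x ≈ 1.7299 (the root in (0, 4)).
V''(x) = 24x − 104 is negative there, so this is the maximum; V ≈ 114.2001.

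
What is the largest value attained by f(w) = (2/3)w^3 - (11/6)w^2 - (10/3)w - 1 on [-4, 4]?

17/81

The derivative is 2w^2 - (11/3)w - 10/3, which vanishes at w = -2/3 and w = 5/2.
Evaluating at the critical points and endpoints: f(-4) = -179/3,  f(-2/3) = 17/81,  f(5/2) = -83/8,  f(4) = -1.
The maximum over the interval is 17/81, attained at w = -2/3.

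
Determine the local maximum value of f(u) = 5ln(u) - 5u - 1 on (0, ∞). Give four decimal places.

-6.0000

f'(u) = 5/u − 5 = 0 gives u = 1.
f''(u) = -5/u², which is negative for u > 0, so this is a local maximum.
f(1) = 5·ln(1) - 5 - 1 ≈ -6.0000.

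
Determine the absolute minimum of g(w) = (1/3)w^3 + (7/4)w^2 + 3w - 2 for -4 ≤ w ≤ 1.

The derivative is w^2 + (7/2)w + 3, which vanishes at w = -2 and w = -3/2.
Compare values at every candidate in [-4, 1]: g(-4) = -22/3; g(-2) = -11/3; g(-3/2) = -59/16; g(1) = 37/12.
The minimum over the interval is -22/3, attained at w = -4.

-22/3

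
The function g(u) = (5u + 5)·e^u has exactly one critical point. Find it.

-2

g'(u) = 5·e^u + (5u + 5)·1·e^u = (5u + 10)·e^u. Since e^u > 0, the only critical point is u = -2.
g''(-2) has the same sign as 5 > 0, so this is a local minimum.
g(-2) = (-5)·e^(-2) ≈ -0.6767.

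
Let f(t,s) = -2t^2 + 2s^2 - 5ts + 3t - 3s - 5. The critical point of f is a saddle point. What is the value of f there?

-250/41

∂f/∂t = -4t - 5s + 3 = 0 and ∂f/∂s = -5t + 4s - 3 = 0, so (t, s) = (-3/41, 27/41).
The Hessian has f_{tt} = -4, f_{ss} = 4, f_{ts} = -5, giving D = -41 < 0, so the point is a saddle point.
f(-3/41, 27/41) = -250/41.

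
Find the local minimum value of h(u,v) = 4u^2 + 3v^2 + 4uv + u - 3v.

∂h/∂u = 8u + 4v + 1 = 0 and ∂h/∂v = 4u + 6v - 3 = 0, so (u, v) = (-9/16, 7/8).
The Hessian has h_{uu} = 8, h_{vv} = 6, h_{uv} = 4, giving D = 32 > 0 with h_{uu} > 0, so the point is a local minimum.
h(-9/16, 7/8) = -51/32.

-51/32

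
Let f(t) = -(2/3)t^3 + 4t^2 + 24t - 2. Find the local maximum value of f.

142

f'(t) = -2t^2 + 8t + 24 = 0 at t = -2, 6.
Since f''(t) = -4t + 8, we get f''(-2) = 16 > 0 ⇒ local minimum; f''(6) = -16 < 0 ⇒ local maximum.
So the local maximum value is f(6) = 142.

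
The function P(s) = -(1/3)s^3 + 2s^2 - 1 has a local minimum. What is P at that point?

Critical points: P'(s) = -s^2 + 4s vanishes at s = 0, 4.
Since P''(s) = -2s + 4, we get P''(0) = 4 > 0 ⇒ local minimum; P''(4) = -4 < 0 ⇒ local maximum.
Thus P has its local minimum at s = 0, with value -1.

-1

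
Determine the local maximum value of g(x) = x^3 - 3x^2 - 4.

-4

Critical points: g'(x) = 3x^2 - 6x vanishes at x = 0, 2.
g''(x) = 6x - 6. g''(0) = -6 < 0 ⇒ local maximum; g''(2) = 6 > 0 ⇒ local minimum.
Thus g has its local maximum at x = 0, with value -4.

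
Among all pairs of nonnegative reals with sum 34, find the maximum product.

With x + y = 34, the product is P(x) = x(34 − x).
P'(x) = 34 − 2x = 0 gives x = 17; P'' = −2 < 0, so this is the maximum.
P = 17·17 = 289.

289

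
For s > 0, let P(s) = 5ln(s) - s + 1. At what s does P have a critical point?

5

P'(s) = 5/s − 1 = 0 gives s = 5.
P''(s) = -5/s², which is negative for s > 0, so this is a local maximum.
P(5) = 5·ln(5) - 5 + 1 ≈ 4.0472.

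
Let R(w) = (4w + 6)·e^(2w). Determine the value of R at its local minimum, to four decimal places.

R'(w) = 4·e^(2w) + (4w + 6)·2·e^(2w) = (8w + 16)·e^(2w). Since e^(2w) > 0, the only critical point is w = -2.
R''(-2) has the same sign as 8 > 0, so this is a local minimum.
R(-2) = (-2)·e^(-4) ≈ -0.0366.

-0.0366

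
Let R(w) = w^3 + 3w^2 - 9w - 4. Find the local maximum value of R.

23

R'(w) = 3w^2 + 6w - 9 = 0 at w = -3, 1.
R''(w) = 6w + 6. R''(-3) = -12 < 0 ⇒ local maximum; R''(1) = 12 > 0 ⇒ local minimum.
So the local maximum value is R(-3) = 23.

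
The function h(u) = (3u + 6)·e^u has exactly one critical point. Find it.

-3

Differentiating with the product rule gives h'(u) = (3u + 9)·e^u. Since e^u > 0, the only critical point is u = -3.
h''(-3) has the same sign as 3 > 0, so this is a local minimum.
h(-3) = (-3)·e^(-3) ≈ -0.1494.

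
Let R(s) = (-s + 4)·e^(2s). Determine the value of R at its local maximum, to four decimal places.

Differentiating with the product rule gives R'(s) = (-2s + 7)·e^(2s). Since e^(2s) > 0, the only critical point is s = 7/2.
R''(7/2) has the same sign as -2 < 0, so this is a local maximum.
R(7/2) = (1/2)·e^(7) ≈ 548.3166.

548.3166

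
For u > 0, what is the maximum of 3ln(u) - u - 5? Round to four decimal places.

-4.7042

f'(u) = 3/u − 1 = 0 gives u = 3.
f''(u) = -3/u², which is negative for u > 0, so this is a local maximum.
f(3) = 3·ln(3) - 3 - 5 ≈ -4.7042.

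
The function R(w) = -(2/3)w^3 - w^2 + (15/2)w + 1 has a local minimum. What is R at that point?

R'(w) = -2w^2 - 2w + 15/2. Setting R'(w) = 0 gives w ∈ {-5/2, 3/2}.
Since R''(w) = -4w - 2, we get R''(-5/2) = 8 > 0 ⇒ local minimum; R''(3/2) = -8 < 0 ⇒ local maximum.
Thus R has its local minimum at w = -5/2, with value -163/12.

-163/12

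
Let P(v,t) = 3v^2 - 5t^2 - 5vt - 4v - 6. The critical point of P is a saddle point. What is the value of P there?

-118/17

∂P/∂v = 6v - 5t - 4 = 0 and ∂P/∂t = -5v - 10t = 0, so (v, t) = (8/17, -4/17).
The Hessian has P_{vv} = 6, P_{tt} = -10, P_{vt} = -5, giving D = -85 < 0, so the point is a saddle point.
P(8/17, -4/17) = -118/17.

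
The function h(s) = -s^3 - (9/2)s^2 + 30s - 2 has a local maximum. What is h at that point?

32

h'(s) = -3s^2 - 9s + 30 = 0 at s = -5, 2.
Second-derivative test with h''(s) = -6s - 9: h''(-5) = 21 > 0 ⇒ local minimum; h''(2) = -21 < 0 ⇒ local maximum.
So the local maximum value is h(2) = 32.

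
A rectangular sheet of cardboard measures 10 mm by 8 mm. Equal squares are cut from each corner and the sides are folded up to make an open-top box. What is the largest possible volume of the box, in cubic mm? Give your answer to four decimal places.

With cut size x, the volume is V(x) = x(10 − 2x)(8 − 2x) for 0 < x < 4.
V'(x) = 12x^2 − 72x + 80. Setting V'(x) = 0 gives x ≈ 1.4725 (the root in (0, 4)).
V''(x) = 24x − 72 is negative there, so this is the maximum; V ≈ 52.5138.

52.5138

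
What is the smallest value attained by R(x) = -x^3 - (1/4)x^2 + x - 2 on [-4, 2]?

Differentiating, R'(x) = -3x^2 - (1/2)x + 1; which vanishes at x = -2/3 and x = 1/2.
Evaluating at the critical points and endpoints: R(-4) = 54,  R(-2/3) = -67/27,  R(1/2) = -27/16,  R(2) = -9.
The minimum over the interval is -9, attained at x = 2.

-9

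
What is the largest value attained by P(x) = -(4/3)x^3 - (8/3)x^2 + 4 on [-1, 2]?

Differentiating, P'(x) = -4x^2 - (16/3)x; whose only zero in [-1, 2] is x = 0.
Compare values at every candidate in [-1, 2]: P(-1) = 8/3,  P(0) = 4,  P(2) = -52/3.
Hence the absolute maximum is 4 at x = 0.

4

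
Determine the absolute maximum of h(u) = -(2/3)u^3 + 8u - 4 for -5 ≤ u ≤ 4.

118/3

Differentiating, h'(u) = -2u^2 + 8; which vanishes at u = -2 and u = 2.
Candidates: h(-5) = 118/3, h(-2) = -44/3, h(2) = 20/3, h(4) = -44/3.
Hence the absolute maximum is 118/3 at u = -5.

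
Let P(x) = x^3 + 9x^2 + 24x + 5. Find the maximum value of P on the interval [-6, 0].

5

The derivative is 3x^2 + 18x + 24, which vanishes at x = -4 and x = -2.
Compare values at every candidate in [-6, 0]: P(-6) = -31,  P(-4) = -11,  P(-2) = -15,  P(0) = 5.
So the maximum is P(0) = 5.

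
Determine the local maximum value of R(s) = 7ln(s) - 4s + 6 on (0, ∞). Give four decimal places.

2.9173

R'(s) = 7/s − 4 = 0 gives s = 7/4.
R''(s) = -7/s², which is negative for s > 0, so this is a local maximum.
R(7/4) = 7·ln(7/4) - 7 + 6 ≈ 2.9173.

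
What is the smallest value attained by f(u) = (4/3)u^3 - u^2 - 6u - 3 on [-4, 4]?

Differentiating, f'(u) = 4u^2 - 2u - 6; which vanishes at u = -1 and u = 3/2.
Compare values at every candidate in [-4, 4]: f(-4) = -241/3, f(-1) = 2/3, f(3/2) = -39/4, f(4) = 127/3.
Hence the absolute minimum is -241/3 at u = -4.

-241/3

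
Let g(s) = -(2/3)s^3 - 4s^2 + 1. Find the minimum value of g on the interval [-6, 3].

-53

Differentiating, g'(s) = -2s^2 - 8s; which vanishes at s = -4 and s = 0.
Compare values at every candidate in [-6, 3]: g(-6) = 1,  g(-4) = -61/3,  g(0) = 1,  g(3) = -53.
Hence the absolute minimum is -53 at s = 3.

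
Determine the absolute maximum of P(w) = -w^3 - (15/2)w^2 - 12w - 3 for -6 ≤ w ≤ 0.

15

The derivative is -3w^2 - 15w - 12, which vanishes at w = -4 and w = -1.
Evaluating at the critical points and endpoints: P(-6) = 15, P(-4) = -11, P(-1) = 5/2, P(0) = -3.
The maximum over the interval is 15, attained at w = -6.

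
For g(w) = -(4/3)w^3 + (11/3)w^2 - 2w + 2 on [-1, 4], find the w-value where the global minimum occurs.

4

Differentiating, g'(w) = -4w^2 + (22/3)w - 2; which vanishes at w = 1/3 and w = 3/2.
Evaluating at the critical points and endpoints: g(-1) = 9; g(1/3) = 137/81; g(3/2) = 11/4; g(4) = -98/3.
Hence the absolute minimum is -98/3 at w = 4.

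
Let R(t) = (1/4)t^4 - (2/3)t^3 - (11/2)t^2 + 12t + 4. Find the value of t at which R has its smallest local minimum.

-3

R'(t) = t^3 - 2t^2 - 11t + 12 = 0 at t = -3, 1, 4.
R''(t) = 3t^2 - 4t - 11. R''(-3) = 28 > 0 ⇒ local minimum; R''(1) = -12 < 0 ⇒ local maximum; R''(4) = 21 > 0 ⇒ local minimum.
So the smallest local minimum value is R(-3) = -173/4.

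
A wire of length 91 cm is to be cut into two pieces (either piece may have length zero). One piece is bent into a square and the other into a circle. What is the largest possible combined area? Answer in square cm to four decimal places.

658.9810

Let x be the length used for the square. Square side x/4; circle radius (91−x)/(2π).
A(x) = (x/4)² + π·((91−x)/(2π))² = x²/16 + (91−x)²/(4π) for 0 ≤ x ≤ 91. A'(x) = x/8 − (91−x)/(2π) = 0 gives x = 4·91/(π+4) ≈ 50.9690.
A'' > 0, so the interior critical point is a minimum; the maximum is at an endpoint. A(0) = 658.9810 and A(91) = 517.5625, so the largest area is 658.9810.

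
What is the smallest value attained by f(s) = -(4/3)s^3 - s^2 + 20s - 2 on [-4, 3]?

-449/12

f'(s) = -4s^2 - 2s + 20, which vanishes at s = -5/2 and s = 2.
Compare values at every candidate in [-4, 3]: f(-4) = -38/3,  f(-5/2) = -449/12,  f(2) = 70/3,  f(3) = 13.
The minimum over the interval is -449/12, attained at s = -5/2.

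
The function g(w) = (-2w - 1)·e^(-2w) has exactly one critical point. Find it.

g'(w) = (-2)·e^(-2w) + (-2w - 1)·(-2)·e^(-2w) = (4w)·e^(-2w). Since e^(-2w) > 0, the only critical point is w = 0.
g''(0) has the same sign as 4 > 0, so this is a local minimum.
g(0) = (-1)·e^(0) ≈ -1.0000.

0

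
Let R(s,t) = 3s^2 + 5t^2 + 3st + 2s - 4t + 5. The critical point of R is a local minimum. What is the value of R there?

163/51

∂R/∂s = 6s + 3t + 2 = 0 and ∂R/∂t = 3s + 10t - 4 = 0, so (s, t) = (-32/51, 10/17).
The Hessian has R_{ss} = 6, R_{tt} = 10, R_{st} = 3, giving D = 51 > 0 with R_{ss} > 0, so the point is a local minimum.
R(-32/51, 10/17) = 163/51.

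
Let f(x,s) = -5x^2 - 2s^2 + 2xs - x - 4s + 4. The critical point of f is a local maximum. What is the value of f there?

∂f/∂x = -10x + 2s - 1 = 0 and ∂f/∂s = 2x - 4s - 4 = 0, so (x, s) = (-1/3, -7/6).
The Hessian has f_{xx} = -10, f_{ss} = -4, f_{xs} = 2, giving D = 36 > 0 with f_{xx} < 0, so the point is a local maximum.
f(-1/3, -7/6) = 13/2.

13/2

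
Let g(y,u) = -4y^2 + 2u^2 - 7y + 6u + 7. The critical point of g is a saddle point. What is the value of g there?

∂g/∂y = -8y - 7 = 0 and ∂g/∂u = 4u + 6 = 0, so (y, u) = (-7/8, -3/2).
The Hessian has g_{yy} = -8, g_{uu} = 4, g_{yu} = 0, giving D = -32 < 0, so the point is a saddle point.
g(-7/8, -3/2) = 89/16.

89/16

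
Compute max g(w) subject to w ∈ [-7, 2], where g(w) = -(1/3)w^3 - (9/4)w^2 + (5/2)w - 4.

Differentiating, g'(w) = -w^2 - (9/2)w + 5/2; which vanishes at w = -5 and w = 1/2.
Compare values at every candidate in [-7, 2]: g(-7) = -209/12, g(-5) = -373/12, g(1/2) = -161/48, g(2) = -32/3.
The maximum over the interval is -161/48, attained at w = 1/2.

-161/48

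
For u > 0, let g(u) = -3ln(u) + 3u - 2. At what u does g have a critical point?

g'(u) = -3/u + 3 = 0 gives u = 1.
g''(u) = 3/u², which is positive for u > 0, so this is a local minimum.
g(1) = -3·ln(1) + 3 - 2 ≈ 1.0000.

1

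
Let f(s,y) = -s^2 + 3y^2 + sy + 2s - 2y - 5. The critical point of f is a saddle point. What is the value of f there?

-53/13

∂f/∂s = -2s + y + 2 = 0 and ∂f/∂y = s + 6y - 2 = 0, so (s, y) = (14/13, 2/13).
The Hessian has f_{ss} = -2, f_{yy} = 6, f_{sy} = 1, giving D = -13 < 0, so the point is a saddle point.
f(14/13, 2/13) = -53/13.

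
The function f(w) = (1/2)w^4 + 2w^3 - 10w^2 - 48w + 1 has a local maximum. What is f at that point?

f'(w) = 2w^3 + 6w^2 - 20w - 48 = 0 at w = -4, -2, 3.
Since f''(w) = 6w^2 + 12w - 20, we get f''(-4) = 28 > 0 ⇒ local minimum; f''(-2) = -20 < 0 ⇒ local maximum; f''(3) = 70 > 0 ⇒ local minimum.
Thus f has its local maximum at w = -2, with value 49.

49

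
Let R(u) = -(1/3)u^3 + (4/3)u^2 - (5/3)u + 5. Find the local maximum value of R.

355/81

R'(u) = -u^2 + (8/3)u - 5/3 = 0 at u = 1, 5/3.
R''(u) = -2u + 8/3. R''(1) = 2/3 > 0 ⇒ local minimum; R''(5/3) = -2/3 < 0 ⇒ local maximum.
Thus R has its local maximum at u = 5/3, with value 355/81.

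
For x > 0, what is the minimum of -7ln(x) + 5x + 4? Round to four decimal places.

R'(x) = -7/x + 5 = 0 gives x = 7/5.
R''(x) = 7/x², which is positive for x > 0, so this is a local minimum.
R(7/5) = -7·ln(7/5) + 7 + 4 ≈ 8.6447.

8.6447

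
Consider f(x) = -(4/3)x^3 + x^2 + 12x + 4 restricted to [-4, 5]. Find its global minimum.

-233/3

The derivative is -4x^2 + 2x + 12, which vanishes at x = -3/2 and x = 2.
Evaluating at the critical points and endpoints: f(-4) = 172/3,  f(-3/2) = -29/4,  f(2) = 64/3,  f(5) = -233/3.
The minimum over the interval is -233/3, attained at x = 5.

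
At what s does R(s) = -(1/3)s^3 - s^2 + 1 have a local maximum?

0

Critical points: R'(s) = -s^2 - 2s vanishes at s = -2, 0.
R''(s) = -2s - 2. R''(-2) = 2 > 0 ⇒ local minimum; R''(0) = -2 < 0 ⇒ local maximum.
Thus R has its local maximum at s = 0, with value 1.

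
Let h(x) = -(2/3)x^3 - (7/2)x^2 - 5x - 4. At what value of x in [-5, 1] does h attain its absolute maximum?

The derivative is -2x^2 - 7x - 5, which vanishes at x = -5/2 and x = -1.
Candidates: h(-5) = 101/6,  h(-5/2) = -71/24,  h(-1) = -11/6,  h(1) = -79/6.
So the maximum is h(-5) = 101/6.

-5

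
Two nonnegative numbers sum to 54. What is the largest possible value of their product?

With x + y = 54, the product is P(x) = x(54 − x).
P'(x) = 54 − 2x = 0 gives x = 27; P'' = −2 < 0, so this is the maximum.
P = 27·27 = 729.

729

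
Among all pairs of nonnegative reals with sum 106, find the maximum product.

With x + y = 106, the product is P(x) = x(106 − x).
P'(x) = 106 − 2x = 0 gives x = 53; P'' = −2 < 0, so this is the maximum.
P = 53·53 = 2809.

2809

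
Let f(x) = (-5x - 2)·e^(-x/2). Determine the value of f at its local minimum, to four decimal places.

-4.4933

Differentiating with the product rule gives f'(x) = ((5/2)x - 4)·e^(-x/2). Since e^(-x/2) > 0, the only critical point is x = 8/5.
f''(8/5) has the same sign as 5/2 > 0, so this is a local minimum.
f(8/5) = (-10)·e^(-4/5) ≈ -4.4933.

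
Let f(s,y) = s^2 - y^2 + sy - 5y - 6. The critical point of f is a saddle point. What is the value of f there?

-1

∂f/∂s = 2s + y = 0 and ∂f/∂y = s - 2y - 5 = 0, so (s, y) = (1, -2).
The Hessian has f_{ss} = 2, f_{yy} = -2, f_{sy} = 1, giving D = -5 < 0, so the point is a saddle point.
f(1, -2) = -1.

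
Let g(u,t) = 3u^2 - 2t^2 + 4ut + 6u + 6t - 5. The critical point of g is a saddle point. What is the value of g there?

∂g/∂u = 6u + 4t + 6 = 0 and ∂g/∂t = 4u - 4t + 6 = 0, so (u, t) = (-6/5, 3/10).
The Hessian has g_{uu} = 6, g_{tt} = -4, g_{ut} = 4, giving D = -40 < 0, so the point is a saddle point.
g(-6/5, 3/10) = -77/10.

-77/10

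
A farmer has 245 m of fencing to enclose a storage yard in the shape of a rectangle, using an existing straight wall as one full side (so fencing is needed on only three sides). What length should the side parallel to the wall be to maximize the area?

245/2

Let the sides perpendicular to the wall have length x and the parallel side y, so 2x + y = 245 and the area is A = xy = x(245 − 2x).
A'(x) = 245 − 4x = 0 gives x = 245/4, and A''(x) = −4 < 0 confirms a maximum.
Then y = 245 − 2·245/4 = 245/2 and A = 60025/8.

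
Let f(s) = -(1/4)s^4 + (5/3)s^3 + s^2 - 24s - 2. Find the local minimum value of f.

-161/4

Critical points: f'(s) = -s^3 + 5s^2 + 2s - 24 vanishes at s = -2, 3, 4.
Since f''(s) = -3s^2 + 10s + 2, we get f''(-2) = -30 < 0 ⇒ local maximum; f''(3) = 5 > 0 ⇒ local minimum; f''(4) = -6 < 0 ⇒ local maximum.
The local minimum is f(3) = -161/4.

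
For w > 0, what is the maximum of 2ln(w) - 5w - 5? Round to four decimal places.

R'(w) = 2/w − 5 = 0 gives w = 2/5.
R''(w) = -2/w², which is negative for w > 0, so this is a local maximum.
R(2/5) = 2·ln(2/5) - 2 - 5 ≈ -8.8326.

-8.8326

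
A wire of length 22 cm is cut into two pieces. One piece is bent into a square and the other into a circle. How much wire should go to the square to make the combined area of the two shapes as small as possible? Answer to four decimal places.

Let x be the length used for the square. Square side x/4; circle radius (22−x)/(2π).
A(x) = (x/4)² + π·((22−x)/(2π))² = x²/16 + (22−x)²/(4π) for 0 ≤ x ≤ 22. A'(x) = x/8 − (22−x)/(2π) = 0 gives x = 4·22/(π+4) ≈ 12.3222.
A'' = 1/8 + 1/(2π) > 0, so this gives the minimum combined area; x ≈ 12.3222 cm to the square.

12.3222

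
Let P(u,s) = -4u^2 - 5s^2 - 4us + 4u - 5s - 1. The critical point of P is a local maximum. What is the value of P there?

49/16

∂P/∂u = -8u - 4s + 4 = 0 and ∂P/∂s = -4u - 10s - 5 = 0, so (u, s) = (15/16, -7/8).
The Hessian has P_{uu} = -8, P_{ss} = -10, P_{us} = -4, giving D = 64 > 0 with P_{uu} < 0, so the point is a local maximum.
P(15/16, -7/8) = 49/16.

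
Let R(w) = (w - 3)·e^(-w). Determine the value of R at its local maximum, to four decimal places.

0.0183

Differentiating with the product rule gives R'(w) = (-w + 4)·e^(-w). Since e^(-w) > 0, the only critical point is w = 4.
R''(4) has the same sign as -1 < 0, so this is a local maximum.
R(4) = (1)·e^(-4) ≈ 0.0183.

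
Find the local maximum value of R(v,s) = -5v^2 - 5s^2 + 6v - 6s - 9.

∂R/∂v = -10v + 6 = 0 and ∂R/∂s = -10s - 6 = 0, so (v, s) = (3/5, -3/5).
The Hessian has R_{vv} = -10, R_{ss} = -10, R_{vs} = 0, giving D = 100 > 0 with R_{vv} < 0, so the point is a local maximum.
R(3/5, -3/5) = -27/5.

-27/5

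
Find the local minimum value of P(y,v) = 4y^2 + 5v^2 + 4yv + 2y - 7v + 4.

-1/4

∂P/∂y = 8y + 4v + 2 = 0 and ∂P/∂v = 4y + 10v - 7 = 0, so (y, v) = (-3/4, 1).
The Hessian has P_{yy} = 8, P_{vv} = 10, P_{yv} = 4, giving D = 64 > 0 with P_{yy} > 0, so the point is a local minimum.
P(-3/4, 1) = -1/4.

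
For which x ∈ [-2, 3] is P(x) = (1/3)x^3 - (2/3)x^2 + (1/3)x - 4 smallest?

Differentiating, P'(x) = x^2 - (4/3)x + 1/3; which vanishes at x = 1/3 and x = 1.
Evaluating at the critical points and endpoints: P(-2) = -10, P(1/3) = -320/81, P(1) = -4, P(3) = 0.
Hence the absolute minimum is -10 at x = -2.

-2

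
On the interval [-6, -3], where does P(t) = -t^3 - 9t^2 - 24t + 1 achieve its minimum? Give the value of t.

-4

The derivative is -3t^2 - 18t - 24, whose only zero in [-6, -3] is t = -4.
Evaluating at the critical points and endpoints: P(-6) = 37, P(-4) = 17, P(-3) = 19.
Hence the absolute minimum is 17 at t = -4.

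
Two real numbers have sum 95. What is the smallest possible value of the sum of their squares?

With a + b = 95, a^2 + b^2 = a^2 + (95 − a)^2.
The derivative 2a − 2(95 − a) = 4a − 190 vanishes at a = 95/2; second derivative 4 > 0, a minimum.
The minimum is 2·(95/2)^2 = 9025/2.

9025/2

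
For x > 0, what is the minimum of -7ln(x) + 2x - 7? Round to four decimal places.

P'(x) = -7/x + 2 = 0 gives x = 7/2.
P''(x) = 7/x², which is positive for x > 0, so this is a local minimum.
P(7/2) = -7·ln(7/2) + 7 - 7 ≈ -8.7693.

-8.7693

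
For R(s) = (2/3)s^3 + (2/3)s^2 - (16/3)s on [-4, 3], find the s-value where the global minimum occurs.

Differentiating, R'(s) = 2s^2 + (4/3)s - 16/3; which vanishes at s = -2 and s = 4/3.
Evaluating at the critical points and endpoints: R(-4) = -32/3; R(-2) = 8; R(4/3) = -352/81; R(3) = 8.
Hence the absolute minimum is -32/3 at s = -4.

-4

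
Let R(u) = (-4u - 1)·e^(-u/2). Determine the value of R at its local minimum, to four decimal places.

By the product rule, R'(u) = (2u - 7/2)·e^(-u/2). Since e^(-u/2) > 0, the only critical point is u = 7/4.
R''(7/4) has the same sign as 2 > 0, so this is a local minimum.
R(7/4) = (-8)·e^(-7/8) ≈ -3.3349.

-3.3349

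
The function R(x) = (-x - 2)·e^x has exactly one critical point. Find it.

By the product rule, R'(x) = (-x - 3)·e^x. Since e^x > 0, the only critical point is x = -3.
R''(-3) has the same sign as -1 < 0, so this is a local maximum.
R(-3) = (1)·e^(-3) ≈ 0.0498.

-3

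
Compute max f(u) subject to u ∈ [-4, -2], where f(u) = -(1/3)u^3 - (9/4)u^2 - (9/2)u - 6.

-8/3

The derivative is -u^2 - (9/2)u - 9/2, whose only zero in [-4, -2] is u = -3.
Candidates: f(-4) = -8/3; f(-3) = -15/4; f(-2) = -10/3.
Hence the absolute maximum is -8/3 at u = -4.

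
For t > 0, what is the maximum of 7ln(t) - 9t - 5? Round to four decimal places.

P'(t) = 7/t − 9 = 0 gives t = 7/9.
P''(t) = -7/t², which is negative for t > 0, so this is a local maximum.
P(7/9) = 7·ln(7/9) - 7 - 5 ≈ -13.7592.

-13.7592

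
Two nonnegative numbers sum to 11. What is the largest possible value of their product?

121/4

With x + y = 11, the product is P(x) = x(11 − x).
P'(x) = 11 − 2x = 0 gives x = 11/2; P'' = −2 < 0, so this is the maximum.
P = 11/2·11/2 = 121/4.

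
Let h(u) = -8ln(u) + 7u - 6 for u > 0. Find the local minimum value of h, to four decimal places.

h'(u) = -8/u + 7 = 0 gives u = 8/7.
h''(u) = 8/u², which is positive for u > 0, so this is a local minimum.
h(8/7) = -8·ln(8/7) + 8 - 6 ≈ 0.9317.

0.9317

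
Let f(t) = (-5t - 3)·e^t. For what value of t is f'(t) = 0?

-8/5

Differentiating with the product rule gives f'(t) = (-5t - 8)·e^t. Since e^t > 0, the only critical point is t = -8/5.
f''(-8/5) has the same sign as -5 < 0, so this is a local maximum.
f(-8/5) = (5)·e^(-8/5) ≈ 1.0095.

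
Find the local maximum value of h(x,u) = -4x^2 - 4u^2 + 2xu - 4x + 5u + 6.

121/15

∂h/∂x = -8x + 2u - 4 = 0 and ∂h/∂u = 2x - 8u + 5 = 0, so (x, u) = (-11/30, 8/15).
The Hessian has h_{xx} = -8, h_{uu} = -8, h_{xu} = 2, giving D = 60 > 0 with h_{xx} < 0, so the point is a local maximum.
h(-11/30, 8/15) = 121/15.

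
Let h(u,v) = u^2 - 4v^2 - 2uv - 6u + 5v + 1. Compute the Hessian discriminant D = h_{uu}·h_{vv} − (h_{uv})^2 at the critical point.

-20

∂h/∂u = 2u - 2v - 6 = 0 and ∂h/∂v = -2u - 8v + 5 = 0, so (u, v) = (29/10, -1/10).
The Hessian has h_{uu} = 2, h_{vv} = -8, h_{uv} = -2, giving D = -20 < 0, so the point is a saddle point.
D = (2)·(-8) − (-2)^2 = -20.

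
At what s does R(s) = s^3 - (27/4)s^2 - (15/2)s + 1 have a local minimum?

R'(s) = 3s^2 - (27/2)s - 15/2 = 0 at s = -1/2, 5.
Since R''(s) = 6s - 27/2, we get R''(-1/2) = -33/2 < 0 ⇒ local maximum; R''(5) = 33/2 > 0 ⇒ local minimum.
Thus R has its local minimum at s = 5, with value -321/4.

5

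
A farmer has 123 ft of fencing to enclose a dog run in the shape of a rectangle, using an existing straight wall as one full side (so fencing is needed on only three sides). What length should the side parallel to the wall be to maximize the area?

Let the sides perpendicular to the wall have length x and the parallel side y, so 2x + y = 123 and the area is A = xy = x(123 − 2x).
A'(x) = 123 − 4x = 0 gives x = 123/4, and A''(x) = −4 < 0 confirms a maximum.
Then y = 123 − 2·123/4 = 123/2 and A = 15129/8.

123/2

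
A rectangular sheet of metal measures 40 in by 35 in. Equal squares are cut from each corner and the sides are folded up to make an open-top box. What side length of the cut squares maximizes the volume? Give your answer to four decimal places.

6.2085

With cut size x, the volume is V(x) = x(40 − 2x)(35 − 2x) for 0 < x < 17.5.
V'(x) = 12x^2 − 300x + 1400. Setting V'(x) = 0 gives x ≈ 6.2085 (the root in (0, 17.5)).
V''(x) = 24x − 300 is negative there, so this is the maximum; V ≈ 3867.3174.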